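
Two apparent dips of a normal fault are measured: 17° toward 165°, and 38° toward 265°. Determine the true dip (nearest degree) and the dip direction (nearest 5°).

true dip 42°, dip direction 235°

Each apparent-dip line lies in the plane. As unit vectors (x east, y north, z up), v₁ plunges 17°→165° and v₂ plunges 38°→265°.
n = v₁ × v₂ = (-0.549, -0.382, 0.742) (taken with n_z > 0).
True dip = arccos(n_z / |n|) = arccos(0.7430) = 42.0°.
Dip direction = atan2(-0.549, -0.382) = 235° (azimuth of n's horizontal projection).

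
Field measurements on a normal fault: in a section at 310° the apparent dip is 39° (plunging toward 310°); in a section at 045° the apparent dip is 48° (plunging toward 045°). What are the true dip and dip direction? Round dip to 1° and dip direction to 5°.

true dip 55°, dip direction 005°

The two traces are lines in the plane: v₁ = (sin 310°·cos 39°, cos 310°·cos 39°, −sin 39°), v₂ = (sin 45°·cos 48°, cos 45°·cos 48°, −sin 48°).
Cross product v₁ × v₂ gives the pole to the plane: n ∝ (0.073, 0.740, 0.518).
True dip = arccos(n_z / |n|) = arccos(0.5715) = 55.1°.
Dip direction = azimuth of (n_x, n_y) = atan2(0.073, 0.740) = 6°.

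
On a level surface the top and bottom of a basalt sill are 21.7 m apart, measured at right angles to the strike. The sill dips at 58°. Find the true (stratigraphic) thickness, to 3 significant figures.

18.4 m

True thickness t = w · sin(dip) = 21.7 × sin 58°
t = 21.7 × 0.8480 = 18.403 m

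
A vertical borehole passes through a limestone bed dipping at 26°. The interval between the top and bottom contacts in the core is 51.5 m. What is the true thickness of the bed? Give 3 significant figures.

True thickness t = h · cos(dip) = 51.5 × cos 26°
t = 51.5 × 0.8988 = 46.288 m

46.3 m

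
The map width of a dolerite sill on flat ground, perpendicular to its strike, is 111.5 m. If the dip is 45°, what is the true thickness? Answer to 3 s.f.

True thickness t = w · sin(dip) = 111.5 × sin 45°
t = 111.5 × 0.7071 = 78.842 m

78.8 m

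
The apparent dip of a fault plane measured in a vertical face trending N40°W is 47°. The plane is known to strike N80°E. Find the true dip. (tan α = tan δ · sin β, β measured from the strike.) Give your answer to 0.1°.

51.1°

The section is 60° from the strike.
tan δ = tan α / sin β = tan 47° / sin 60° = 1.0724 / 0.8660 = 1.2383
δ = arctan(1.2383) = 51.08°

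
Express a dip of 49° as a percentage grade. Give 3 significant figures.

grade % = 100 × tan 49° = 100 × 1.1504

115%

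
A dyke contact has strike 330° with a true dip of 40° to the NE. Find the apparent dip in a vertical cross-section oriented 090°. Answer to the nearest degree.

36°

The section lies 60° from the strike.
tan(apparent dip) = tan 40° · sin 60° = 0.7267
apparent dip = arctan 0.7267 = 36.01°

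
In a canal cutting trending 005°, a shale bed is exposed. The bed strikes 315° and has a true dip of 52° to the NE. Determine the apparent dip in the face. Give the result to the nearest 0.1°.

The section lies 50° from the strike.
tan(apparent dip) = tan 52° · sin 50° = 0.9805
α = arctan(0.9805) = 44.44°

44.4°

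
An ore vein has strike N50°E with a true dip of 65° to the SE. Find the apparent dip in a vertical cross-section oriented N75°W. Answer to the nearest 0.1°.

The strike is N50°E and the section trends N75°W; the acute angle between them is β = 55°.
tan(apparent dip) = tan 65° · sin 55° = 1.7567
α = arctan(1.7567) = 60.35°

60.3°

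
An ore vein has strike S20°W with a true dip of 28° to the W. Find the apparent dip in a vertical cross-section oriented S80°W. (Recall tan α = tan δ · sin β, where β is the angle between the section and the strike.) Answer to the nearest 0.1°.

The strike is S20°W and the section trends S80°W; the acute angle between them is β = 60°.
tan(apparent dip) = tan 28° · sin 60° = 0.4605
α = arctan(0.4605) = 24.72°

24.7°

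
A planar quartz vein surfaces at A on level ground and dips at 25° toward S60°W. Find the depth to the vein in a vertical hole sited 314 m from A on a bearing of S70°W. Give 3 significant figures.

144 m

The hole lies 10° from the dip direction, so the down-dip offset is 314 × cos 10° = 309.23 m.
Depth = down-dip offset × tan(dip) = 309.23 × tan 25° = 309.23 × 0.4663
Depth = 144.20 m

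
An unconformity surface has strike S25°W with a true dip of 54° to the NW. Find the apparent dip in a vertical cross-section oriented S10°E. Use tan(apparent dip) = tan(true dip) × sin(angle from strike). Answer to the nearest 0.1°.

The strike is S25°W and the section trends S10°E; the acute angle between them is β = 35°.
tan α = tan 54° × sin 35° = 1.3764 × 0.5736 = 0.7895
α = arctan(0.7895) = 38.29°

38.3°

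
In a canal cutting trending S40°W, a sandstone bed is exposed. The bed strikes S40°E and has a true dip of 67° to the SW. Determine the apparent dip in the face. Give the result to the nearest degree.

67°

The strike is S40°E and the section trends S40°W; the acute angle between them is β = 80°.
tan α = tan 67° × sin 80° = 2.3559 × 0.9848 = 2.3201
α = arctan(2.3201) = 66.68°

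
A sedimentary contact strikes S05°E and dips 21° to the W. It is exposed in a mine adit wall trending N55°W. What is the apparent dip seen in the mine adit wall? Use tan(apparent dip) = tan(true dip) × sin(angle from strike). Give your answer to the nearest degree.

The section lies 50° from the strike.
tan α = tan 21° × sin 50° = 0.3839 × 0.7660 = 0.2941
α = arctan(0.2941) = 16.39°

16°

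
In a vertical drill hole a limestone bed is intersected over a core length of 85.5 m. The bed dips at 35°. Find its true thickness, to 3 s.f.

70.0 m

True thickness t = h · cos(dip) = 85.5 × cos 35°
t = 85.5 × 0.8192 = 70.037 m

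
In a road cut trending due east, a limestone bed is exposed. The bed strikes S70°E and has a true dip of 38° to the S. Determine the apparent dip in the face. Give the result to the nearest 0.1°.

The section lies 20° from the strike.
tan(apparent dip) = tan 38° · sin 20° = 0.2672
α = arctan(0.2672) = 14.96°

15.0°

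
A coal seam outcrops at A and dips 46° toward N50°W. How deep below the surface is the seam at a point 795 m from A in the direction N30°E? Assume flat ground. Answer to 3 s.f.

The hole lies 80° from the dip direction, so the down-dip offset is 795 × cos 80° = 138.05 m.
Depth = down-dip offset × tan(dip) = 138.05 × tan 46° = 138.05 × 1.0355
Depth = 142.96 m

143 m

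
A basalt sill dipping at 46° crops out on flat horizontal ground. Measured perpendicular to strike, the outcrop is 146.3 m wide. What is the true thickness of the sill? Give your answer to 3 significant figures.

True thickness t = w · sin(dip) = 146.3 × sin 46°
t = 146.3 × 0.7193 = 105.239 m

105 m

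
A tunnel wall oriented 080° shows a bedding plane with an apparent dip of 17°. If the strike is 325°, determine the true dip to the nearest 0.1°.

The section is 65° from the strike.
tan(true dip) = tan 17° / sin 65° = 0.3373
δ = arctan(0.3373) = 18.64°

18.6°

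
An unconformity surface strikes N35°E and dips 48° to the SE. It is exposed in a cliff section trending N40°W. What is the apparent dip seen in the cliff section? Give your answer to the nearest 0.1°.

Angle between strike (N35°E) and section (N40°W): β = 75°.
tan(apparent dip) = tan 48° · sin 75° = 1.0728
α = arctan(1.0728) = 47.01°

47.0°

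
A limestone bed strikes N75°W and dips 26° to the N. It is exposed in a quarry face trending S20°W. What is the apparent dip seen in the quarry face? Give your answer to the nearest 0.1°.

25.9°

The section lies 85° from the strike.
tan α = tan 26° × sin 85° = 0.4877 × 0.9962 = 0.4859
α = arctan(0.4859) = 25.91°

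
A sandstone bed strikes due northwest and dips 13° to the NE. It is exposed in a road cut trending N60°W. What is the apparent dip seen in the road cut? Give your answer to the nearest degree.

3°

The section lies 15° from the strike.
tan α = tan 13° × sin 15° = 0.2309 × 0.2588 = 0.0598
apparent dip = arctan 0.0598 = 3.42°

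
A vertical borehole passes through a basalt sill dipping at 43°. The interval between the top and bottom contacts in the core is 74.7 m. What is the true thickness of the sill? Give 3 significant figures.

54.6 m

True thickness t = h · cos(dip) = 74.7 × cos 43°
t = 74.7 × 0.7314 = 54.632 m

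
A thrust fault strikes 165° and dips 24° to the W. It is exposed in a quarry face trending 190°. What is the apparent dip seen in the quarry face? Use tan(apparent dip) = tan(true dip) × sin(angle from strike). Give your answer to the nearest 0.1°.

The strike is 165° and the section trends 190°; the acute angle between them is β = 25°.
tan α = tan 24° × sin 25° = 0.4452 × 0.4226 = 0.1882
apparent dip = arctan 0.1882 = 10.66°

10.7°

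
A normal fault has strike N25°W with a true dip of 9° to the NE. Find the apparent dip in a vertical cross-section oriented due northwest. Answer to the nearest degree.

Angle between strike (N25°W) and section (due northwest): β = 20°.
tan α = tan 9° × sin 20° = 0.1584 × 0.3420 = 0.0542
apparent dip = arctan 0.0542 = 3.10°

3°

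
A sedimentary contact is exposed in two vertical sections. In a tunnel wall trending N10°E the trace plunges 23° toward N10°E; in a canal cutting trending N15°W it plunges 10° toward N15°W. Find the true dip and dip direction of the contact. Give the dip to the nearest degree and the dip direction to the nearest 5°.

Each apparent-dip line lies in the plane. As unit vectors (x east, y north, z up), v₁ plunges 23°→N10°E and v₂ plunges 10°→N15°W.
n = v₁ × v₂ = (0.214, 0.127, 0.383) (taken with n_z > 0).
tan δ = √(n_x²+n_y²)/n_z = 0.249/0.383, so δ = 33.0°.
The horizontal component of n points toward azimuth atan2(n_x, n_y) = 59°, the dip direction.

true dip 33°, dip direction 060°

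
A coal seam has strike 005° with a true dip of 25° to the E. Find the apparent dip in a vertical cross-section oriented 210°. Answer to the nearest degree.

11°

The section lies 25° from the strike.
tan α = tan 25° × sin 25° = 0.4663 × 0.4226 = 0.1971
α = arctan(0.1971) = 11.15°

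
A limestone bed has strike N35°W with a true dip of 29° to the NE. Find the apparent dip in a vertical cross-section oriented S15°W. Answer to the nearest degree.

23°

Angle between strike (N35°W) and section (S15°W): β = 50°.
tan α = tan 29° × sin 50° = 0.5543 × 0.7660 = 0.4246
apparent dip = arctan 0.4246 = 23.01°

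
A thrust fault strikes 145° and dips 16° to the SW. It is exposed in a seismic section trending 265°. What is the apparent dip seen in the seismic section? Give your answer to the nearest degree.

Angle between strike (145°) and section (265°): β = 60°.
tan(apparent dip) = tan 16° · sin 60° = 0.2483
α = arctan(0.2483) = 13.95°

14°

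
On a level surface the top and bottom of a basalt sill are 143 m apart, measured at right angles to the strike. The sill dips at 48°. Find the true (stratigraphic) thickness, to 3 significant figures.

True thickness t = w · sin(dip) = 143 × sin 48°
t = 143 × 0.7431 = 106.270 m

106 m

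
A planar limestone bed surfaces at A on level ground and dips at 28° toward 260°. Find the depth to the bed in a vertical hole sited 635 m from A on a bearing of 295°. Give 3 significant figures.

The hole lies 35° from the dip direction, so the down-dip offset is 635 × cos 35° = 520.16 m.
Depth = down-dip offset × tan(dip) = 520.16 × tan 28° = 520.16 × 0.5317
Depth = 276.57 m

277 m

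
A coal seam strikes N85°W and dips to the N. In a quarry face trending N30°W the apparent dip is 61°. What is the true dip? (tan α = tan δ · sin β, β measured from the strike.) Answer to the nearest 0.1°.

β = acute angle between strike N85°W and section N30°W = 55°.
tan(true dip) = tan 61° / sin 55° = 2.2023
δ = arctan(2.2023) = 65.58°

65.6°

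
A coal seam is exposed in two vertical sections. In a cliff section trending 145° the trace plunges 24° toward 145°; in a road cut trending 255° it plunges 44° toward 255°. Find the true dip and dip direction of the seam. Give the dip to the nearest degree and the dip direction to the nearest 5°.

The two traces are lines in the plane: v₁ = (sin 145°·cos 24°, cos 145°·cos 24°, −sin 24°), v₂ = (sin 255°·cos 44°, cos 255°·cos 44°, −sin 44°).
The plane normal is n = v₁ × v₂ ∝ (-0.444, -0.647, 0.618).
Dip δ = arctan(|n_h|/n_z) = arctan(0.784/0.618) = 51.8°.
Dip direction = azimuth of (n_x, n_y) = atan2(-0.444, -0.647) = 214°.

true dip 52°, dip direction 215°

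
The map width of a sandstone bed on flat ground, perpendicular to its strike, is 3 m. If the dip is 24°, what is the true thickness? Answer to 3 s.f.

True thickness t = w · sin(dip) = 3 × sin 24°
t = 3 × 0.4067 = 1.220 m

1.22 m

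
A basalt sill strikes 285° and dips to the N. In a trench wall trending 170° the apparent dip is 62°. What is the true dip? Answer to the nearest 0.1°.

β = acute angle between strike 285° and section 170° = 65°.
tan(true dip) = tan 62° / sin 65° = 2.0752
true dip = arctan 2.0752 = 64.27°

64.3°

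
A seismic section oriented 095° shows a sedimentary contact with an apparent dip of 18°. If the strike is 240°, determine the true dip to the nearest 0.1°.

The section is 35° from the strike.
tan δ = tan α / sin β = tan 18° / sin 35° = 0.3249 / 0.5736 = 0.5665
δ = arctan(0.5665) = 29.53°

29.5°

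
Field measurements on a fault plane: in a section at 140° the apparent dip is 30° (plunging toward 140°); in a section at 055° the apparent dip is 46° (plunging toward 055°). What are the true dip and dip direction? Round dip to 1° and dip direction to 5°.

Each apparent-dip line lies in the plane. As unit vectors (x east, y north, z up), v₁ plunges 30°→140° and v₂ plunges 46°→055°.
The plane normal is n = v₁ × v₂ ∝ (0.676, 0.116, 0.599).
tan δ = √(n_x²+n_y²)/n_z = 0.686/0.599, so δ = 48.9°.
Dip direction = atan2(0.676, 0.116) = 80° (azimuth of n's horizontal projection).

true dip 49°, dip direction 080°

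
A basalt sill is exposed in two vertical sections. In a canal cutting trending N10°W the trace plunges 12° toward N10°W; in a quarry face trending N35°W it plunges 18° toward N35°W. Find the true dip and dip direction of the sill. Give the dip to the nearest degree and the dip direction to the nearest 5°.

Represent each trace as a vector plunging at its apparent dip toward its trend (east-north-up frame): v₁ = (-0.170, 0.963, -0.208), v₂ = (-0.546, 0.779, -0.309).
Cross product v₁ × v₂ gives the pole to the plane: n ∝ (-0.136, 0.061, 0.393).
tan δ = √(n_x²+n_y²)/n_z = 0.149/0.393, so δ = 20.7°.
The horizontal component of n points toward azimuth atan2(n_x, n_y) = 294°, the dip direction.

true dip 21°, dip direction 295°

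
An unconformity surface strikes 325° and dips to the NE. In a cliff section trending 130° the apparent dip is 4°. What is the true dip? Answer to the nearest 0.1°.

15.1°

The section is 15° from the strike.
tan δ = tan α / sin β = tan 4° / sin 15° = 0.0699 / 0.2588 = 0.2702
true dip = arctan 0.2702 = 15.12°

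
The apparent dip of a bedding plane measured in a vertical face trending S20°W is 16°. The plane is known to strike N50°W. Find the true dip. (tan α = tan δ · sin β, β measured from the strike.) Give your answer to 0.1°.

17.0°

The section is 70° from the strike.
tan(true dip) = tan 16° / sin 70° = 0.3051
true dip = arctan 0.3051 = 16.97°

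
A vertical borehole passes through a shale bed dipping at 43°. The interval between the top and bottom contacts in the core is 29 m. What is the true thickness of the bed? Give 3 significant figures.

True thickness t = h · cos(dip) = 29 × cos 43°
t = 29 × 0.7314 = 21.209 m

21.2 m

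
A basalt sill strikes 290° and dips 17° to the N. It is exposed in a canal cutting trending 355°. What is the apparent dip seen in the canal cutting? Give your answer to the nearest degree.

The section lies 65° from the strike.
tan(apparent dip) = tan 17° · sin 65° = 0.2771
apparent dip = arctan 0.2771 = 15.49°

15°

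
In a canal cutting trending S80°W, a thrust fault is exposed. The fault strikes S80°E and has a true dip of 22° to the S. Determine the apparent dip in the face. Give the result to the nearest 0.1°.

7.9°

The section lies 20° from the strike.
tan(apparent dip) = tan 22° · sin 20° = 0.1382
apparent dip = arctan 0.1382 = 7.87°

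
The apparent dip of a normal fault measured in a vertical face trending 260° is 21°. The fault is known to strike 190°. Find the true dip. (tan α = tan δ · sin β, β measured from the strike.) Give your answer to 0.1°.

22.2°

The section is 70° from the strike.
tan(true dip) = tan 21° / sin 70° = 0.4085
δ = arctan(0.4085) = 22.22°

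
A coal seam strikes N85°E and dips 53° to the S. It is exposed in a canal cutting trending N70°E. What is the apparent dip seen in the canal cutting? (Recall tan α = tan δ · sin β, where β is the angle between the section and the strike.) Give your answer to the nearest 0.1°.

19.0°

Angle between strike (N85°E) and section (N70°E): β = 15°.
tan α = tan 53° × sin 15° = 1.3270 × 0.2588 = 0.3435
apparent dip = arctan 0.3435 = 18.96°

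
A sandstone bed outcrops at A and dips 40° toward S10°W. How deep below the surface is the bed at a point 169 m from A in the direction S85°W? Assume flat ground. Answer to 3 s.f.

36.7 m

The hole lies 75° from the dip direction, so the down-dip offset is 169 × cos 75° = 43.74 m.
Depth = down-dip offset × tan(dip) = 43.74 × tan 40° = 43.74 × 0.8391
Depth = 36.70 m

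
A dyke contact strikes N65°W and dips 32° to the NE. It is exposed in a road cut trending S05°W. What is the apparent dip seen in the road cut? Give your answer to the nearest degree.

30°

The strike is N65°W and the section trends S05°W; the acute angle between them is β = 70°.
tan α = tan 32° × sin 70° = 0.6249 × 0.9397 = 0.5872
α = arctan(0.5872) = 30.42°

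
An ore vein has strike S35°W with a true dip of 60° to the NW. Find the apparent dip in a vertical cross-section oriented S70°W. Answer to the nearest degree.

45°

The strike is S35°W and the section trends S70°W; the acute angle between them is β = 35°.
tan α = tan 60° × sin 35° = 1.7321 × 0.5736 = 0.9935
α = arctan(0.9935) = 44.81°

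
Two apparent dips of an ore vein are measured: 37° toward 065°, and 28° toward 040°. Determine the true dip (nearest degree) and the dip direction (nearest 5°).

true dip 40°, dip direction 090°

Each apparent-dip line lies in the plane. As unit vectors (x east, y north, z up), v₁ plunges 37°→065° and v₂ plunges 28°→040°.
n = v₁ × v₂ = (0.249, -0.002, 0.298) (taken with n_z > 0).
True dip = arccos(n_z / |n|) = arccos(0.7679) = 39.8°.
Dip direction = azimuth of (n_x, n_y) = atan2(0.249, -0.002) = 90°.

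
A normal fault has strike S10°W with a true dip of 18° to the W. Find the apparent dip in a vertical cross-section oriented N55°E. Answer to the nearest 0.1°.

12.9°

The strike is S10°W and the section trends N55°E; the acute angle between them is β = 45°.
tan(apparent dip) = tan 18° · sin 45° = 0.2298
apparent dip = arctan 0.2298 = 12.94°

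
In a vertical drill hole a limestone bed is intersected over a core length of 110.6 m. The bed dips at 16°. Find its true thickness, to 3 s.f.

106 m

True thickness t = h · cos(dip) = 110.6 × cos 16°
t = 110.6 × 0.9613 = 106.316 m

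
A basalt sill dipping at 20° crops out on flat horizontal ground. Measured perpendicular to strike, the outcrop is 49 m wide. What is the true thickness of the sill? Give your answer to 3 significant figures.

16.8 m

True thickness t = w · sin(dip) = 49 × sin 20°
t = 49 × 0.3420 = 16.759 m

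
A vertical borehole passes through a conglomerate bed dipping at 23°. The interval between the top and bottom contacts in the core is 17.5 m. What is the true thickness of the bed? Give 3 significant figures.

True thickness t = h · cos(dip) = 17.5 × cos 23°
t = 17.5 × 0.9205 = 16.109 m

16.1 m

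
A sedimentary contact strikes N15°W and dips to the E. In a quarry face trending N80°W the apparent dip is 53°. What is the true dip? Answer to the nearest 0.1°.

The section is 65° from the strike.
tan(true dip) = tan 53° / sin 65° = 1.4642
δ = arctan(1.4642) = 55.67°

55.7°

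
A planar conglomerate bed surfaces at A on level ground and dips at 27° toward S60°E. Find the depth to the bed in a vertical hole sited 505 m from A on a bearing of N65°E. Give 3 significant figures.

148 m

The hole lies 55° from the dip direction, so the down-dip offset is 505 × cos 55° = 289.66 m.
Depth = down-dip offset × tan(dip) = 289.66 × tan 27° = 289.66 × 0.5095
Depth = 147.59 m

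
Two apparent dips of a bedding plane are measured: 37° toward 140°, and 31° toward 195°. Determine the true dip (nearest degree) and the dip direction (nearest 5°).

true dip 38°, dip direction 155°

Represent each trace as a vector plunging at its apparent dip toward its trend (east-north-up frame): v₁ = (0.513, -0.612, -0.602), v₂ = (-0.222, -0.828, -0.515).
The plane normal is n = v₁ × v₂ ∝ (0.183, -0.398, 0.561).
True dip = arccos(n_z / |n|) = arccos(0.7881) = 38.0°.
Dip direction = atan2(0.183, -0.398) = 155° (azimuth of n's horizontal projection).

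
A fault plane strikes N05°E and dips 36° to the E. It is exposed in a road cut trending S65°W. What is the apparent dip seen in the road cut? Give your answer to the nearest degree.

The strike is N05°E and the section trends S65°W; the acute angle between them is β = 60°.
tan α = tan 36° × sin 60° = 0.7265 × 0.8660 = 0.6292
apparent dip = arctan 0.6292 = 32.18°

32°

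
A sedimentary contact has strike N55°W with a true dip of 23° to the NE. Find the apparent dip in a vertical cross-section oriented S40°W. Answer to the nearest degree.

Angle between strike (N55°W) and section (S40°W): β = 85°.
tan α = tan 23° × sin 85° = 0.4245 × 0.9962 = 0.4229
apparent dip = arctan 0.4229 = 22.92°

23°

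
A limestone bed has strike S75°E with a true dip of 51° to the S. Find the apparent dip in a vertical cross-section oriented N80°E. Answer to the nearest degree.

28°

Angle between strike (S75°E) and section (N80°E): β = 25°.
tan(apparent dip) = tan 51° · sin 25° = 0.5219
apparent dip = arctan 0.5219 = 27.56°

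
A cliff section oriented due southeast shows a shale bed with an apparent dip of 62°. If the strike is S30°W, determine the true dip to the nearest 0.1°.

β = acute angle between strike S30°W and section due southeast = 75°.
tan(true dip) = tan 62° / sin 75° = 1.9471
δ = arctan(1.9471) = 62.82°

62.8°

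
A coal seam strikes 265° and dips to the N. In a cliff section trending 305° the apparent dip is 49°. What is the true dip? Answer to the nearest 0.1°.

60.8°

The section is 40° from the strike.
tan δ = tan α / sin β = tan 49° / sin 40° = 1.1504 / 0.6428 = 1.7897
δ = arctan(1.7897) = 60.80°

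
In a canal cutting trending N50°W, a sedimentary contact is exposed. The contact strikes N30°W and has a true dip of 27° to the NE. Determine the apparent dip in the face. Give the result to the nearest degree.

The section lies 20° from the strike.
tan α = tan 27° × sin 20° = 0.5095 × 0.3420 = 0.1743
α = arctan(0.1743) = 9.89°

10°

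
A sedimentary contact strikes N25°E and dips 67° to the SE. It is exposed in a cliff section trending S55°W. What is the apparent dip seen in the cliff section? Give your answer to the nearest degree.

Angle between strike (N25°E) and section (S55°W): β = 30°.
tan α = tan 67° × sin 30° = 2.3559 × 0.5000 = 1.1779
apparent dip = arctan 1.1779 = 49.67°

50°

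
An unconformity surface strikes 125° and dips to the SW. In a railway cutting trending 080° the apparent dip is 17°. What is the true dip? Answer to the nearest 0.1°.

23.4°

β = acute angle between strike 125° and section 080° = 45°.
tan δ = tan α / sin β = tan 17° / sin 45° = 0.3057 / 0.7071 = 0.4324
true dip = arctan 0.4324 = 23.38°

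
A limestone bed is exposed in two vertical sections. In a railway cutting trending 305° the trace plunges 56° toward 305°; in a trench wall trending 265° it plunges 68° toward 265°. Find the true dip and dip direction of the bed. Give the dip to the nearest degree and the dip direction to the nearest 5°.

Represent each trace as a vector plunging at its apparent dip toward its trend (east-north-up frame): v₁ = (-0.458, 0.321, -0.829), v₂ = (-0.373, -0.033, -0.927).
The plane normal is n = v₁ × v₂ ∝ (-0.324, -0.115, 0.135).
True dip = arccos(n_z / |n|) = arccos(0.3642) = 68.6°.
Dip direction = atan2(-0.324, -0.115) = 250° (azimuth of n's horizontal projection).

true dip 69°, dip direction 250°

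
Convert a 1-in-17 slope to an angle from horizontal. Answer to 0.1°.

tan θ = 1/17 = 0.0588
θ = arctan(0.0588) = 3.37°

3.4°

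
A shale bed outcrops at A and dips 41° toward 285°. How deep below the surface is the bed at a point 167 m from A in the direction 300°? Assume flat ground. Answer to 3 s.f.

140 m

The hole lies 15° from the dip direction, so the down-dip offset is 167 × cos 15° = 161.31 m.
Depth = down-dip offset × tan(dip) = 161.31 × tan 41° = 161.31 × 0.8693
Depth = 140.22 m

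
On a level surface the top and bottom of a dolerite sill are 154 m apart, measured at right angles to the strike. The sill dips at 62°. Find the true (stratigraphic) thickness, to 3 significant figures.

136 m

True thickness t = w · sin(dip) = 154 × sin 62°
t = 154 × 0.8829 = 135.974 m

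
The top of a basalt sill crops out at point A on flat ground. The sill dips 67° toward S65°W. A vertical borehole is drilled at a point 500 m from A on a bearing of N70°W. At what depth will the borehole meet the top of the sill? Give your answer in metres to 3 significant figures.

The hole lies 45° from the dip direction, so the down-dip offset is 500 × cos 45° = 353.55 m.
Depth = down-dip offset × tan(dip) = 353.55 × tan 67° = 353.55 × 2.3559
Depth = 832.92 m

833 m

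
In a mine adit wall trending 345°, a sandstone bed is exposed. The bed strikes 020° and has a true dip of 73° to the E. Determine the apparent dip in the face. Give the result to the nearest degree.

Angle between strike (020°) and section (345°): β = 35°.
tan α = tan 73° × sin 35° = 3.2709 × 0.5736 = 1.8761
apparent dip = arctan 1.8761 = 61.94°

62°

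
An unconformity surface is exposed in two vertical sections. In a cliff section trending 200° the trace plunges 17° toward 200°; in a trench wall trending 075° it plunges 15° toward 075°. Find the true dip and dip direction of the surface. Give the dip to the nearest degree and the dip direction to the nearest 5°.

The two traces are lines in the plane: v₁ = (sin 200°·cos 17°, cos 200°·cos 17°, −sin 17°), v₂ = (sin 75°·cos 15°, cos 75°·cos 15°, −sin 15°).
n = v₁ × v₂ = (0.306, -0.357, 0.757) (taken with n_z > 0).
tan δ = √(n_x²+n_y²)/n_z = 0.470/0.757, so δ = 31.9°.
Dip direction = atan2(0.306, -0.357) = 139° (azimuth of n's horizontal projection).

true dip 32°, dip direction 140°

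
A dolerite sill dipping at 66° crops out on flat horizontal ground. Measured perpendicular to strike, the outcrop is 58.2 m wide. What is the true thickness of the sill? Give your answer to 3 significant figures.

True thickness t = w · sin(dip) = 58.2 × sin 66°
t = 58.2 × 0.9135 = 53.168 m

53.2 m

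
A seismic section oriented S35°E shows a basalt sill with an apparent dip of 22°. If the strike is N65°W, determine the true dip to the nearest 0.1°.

The section is 30° from the strike.
tan δ = tan α / sin β = tan 22° / sin 30° = 0.4040 / 0.5000 = 0.8081
δ = arctan(0.8081) = 38.94°

38.9°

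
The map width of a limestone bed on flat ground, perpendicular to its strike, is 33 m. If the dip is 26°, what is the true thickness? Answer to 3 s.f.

True thickness t = w · sin(dip) = 33 × sin 26°
t = 33 × 0.4384 = 14.466 m

14.5 m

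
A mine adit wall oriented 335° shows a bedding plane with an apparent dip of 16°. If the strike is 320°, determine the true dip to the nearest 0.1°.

β = acute angle between strike 320° and section 335° = 15°.
tan(true dip) = tan 16° / sin 15° = 1.1079
δ = arctan(1.1079) = 47.93°

47.9°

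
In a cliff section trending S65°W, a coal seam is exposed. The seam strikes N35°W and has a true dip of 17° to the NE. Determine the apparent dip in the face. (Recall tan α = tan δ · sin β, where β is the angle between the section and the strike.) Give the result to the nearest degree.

17°

The section lies 80° from the strike.
tan α = tan 17° × sin 80° = 0.3057 × 0.9848 = 0.3011
α = arctan(0.3011) = 16.76°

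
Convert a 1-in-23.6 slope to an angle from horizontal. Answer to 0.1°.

tan θ = 1/23.6 = 0.0424
θ = arctan(0.0424) = 2.43°

2.4°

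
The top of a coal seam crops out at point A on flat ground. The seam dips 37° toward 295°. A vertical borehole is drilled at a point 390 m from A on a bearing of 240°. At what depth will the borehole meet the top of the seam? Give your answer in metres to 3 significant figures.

169 m

The hole lies 55° from the dip direction, so the down-dip offset is 390 × cos 55° = 223.69 m.
Depth = down-dip offset × tan(dip) = 223.69 × tan 37° = 223.69 × 0.7536
Depth = 168.57 m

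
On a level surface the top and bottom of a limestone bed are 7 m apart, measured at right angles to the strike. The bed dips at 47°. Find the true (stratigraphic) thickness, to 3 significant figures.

True thickness t = w · sin(dip) = 7 × sin 47°
t = 7 × 0.7314 = 5.119 m

5.12 m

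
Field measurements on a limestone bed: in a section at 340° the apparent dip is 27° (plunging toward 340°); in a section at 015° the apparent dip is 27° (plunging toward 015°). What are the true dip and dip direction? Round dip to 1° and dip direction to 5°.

true dip 28°, dip direction 000°

The two traces are lines in the plane: v₁ = (sin 340°·cos 27°, cos 340°·cos 27°, −sin 27°), v₂ = (sin 15°·cos 27°, cos 15°·cos 27°, −sin 27°).
The plane normal is n = v₁ × v₂ ∝ (-0.011, 0.243, 0.455).
tan δ = √(n_x²+n_y²)/n_z = 0.243/0.455, so δ = 28.1°.
Dip direction = atan2(-0.011, 0.243) = 358° (azimuth of n's horizontal projection).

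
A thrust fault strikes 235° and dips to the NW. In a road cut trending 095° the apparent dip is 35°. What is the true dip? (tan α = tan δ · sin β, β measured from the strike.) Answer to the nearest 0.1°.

β = acute angle between strike 235° and section 095° = 40°.
tan δ = tan α / sin β = tan 35° / sin 40° = 0.7002 / 0.6428 = 1.0893
true dip = arctan 1.0893 = 47.45°

47.4°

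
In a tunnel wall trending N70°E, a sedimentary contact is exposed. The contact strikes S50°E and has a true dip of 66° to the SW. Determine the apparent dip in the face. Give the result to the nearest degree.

63°

Angle between strike (S50°E) and section (N70°E): β = 60°.
tan α = tan 66° × sin 60° = 2.2460 × 0.8660 = 1.9451
α = arctan(1.9451) = 62.79°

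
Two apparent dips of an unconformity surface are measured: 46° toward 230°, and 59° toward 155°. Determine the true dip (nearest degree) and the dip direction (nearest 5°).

true dip 61°, dip direction 175°

Represent each trace as a vector plunging at its apparent dip toward its trend (east-north-up frame): v₁ = (-0.532, -0.447, -0.719), v₂ = (0.218, -0.467, -0.857).
n = v₁ × v₂ = (0.047, -0.613, 0.346) (taken with n_z > 0).
tan δ = √(n_x²+n_y²)/n_z = 0.615/0.346, so δ = 60.6°.
Dip direction = azimuth of (n_x, n_y) = atan2(0.047, -0.613) = 176°.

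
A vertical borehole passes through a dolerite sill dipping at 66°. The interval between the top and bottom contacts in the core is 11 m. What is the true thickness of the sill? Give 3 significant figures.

True thickness t = h · cos(dip) = 11 × cos 66°
t = 11 × 0.4067 = 4.474 m

4.47 m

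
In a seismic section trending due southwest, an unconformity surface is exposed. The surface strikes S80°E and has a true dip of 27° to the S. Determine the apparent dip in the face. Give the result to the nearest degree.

Angle between strike (S80°E) and section (due southwest): β = 55°.
tan(apparent dip) = tan 27° · sin 55° = 0.4174
α = arctan(0.4174) = 22.65°

23°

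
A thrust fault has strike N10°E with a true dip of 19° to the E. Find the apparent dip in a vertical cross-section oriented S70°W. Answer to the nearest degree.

17°

The section lies 60° from the strike.
tan α = tan 19° × sin 60° = 0.3443 × 0.8660 = 0.2982
α = arctan(0.2982) = 16.60°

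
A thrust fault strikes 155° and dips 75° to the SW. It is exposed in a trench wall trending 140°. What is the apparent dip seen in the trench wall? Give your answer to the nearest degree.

Angle between strike (155°) and section (140°): β = 15°.
tan(apparent dip) = tan 75° · sin 15° = 0.9659
α = arctan(0.9659) = 44.01°

44°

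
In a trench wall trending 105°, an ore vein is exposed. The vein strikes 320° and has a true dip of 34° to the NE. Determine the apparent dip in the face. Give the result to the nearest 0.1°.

Angle between strike (320°) and section (105°): β = 35°.
tan α = tan 34° × sin 35° = 0.6745 × 0.5736 = 0.3869
apparent dip = arctan 0.3869 = 21.15°

21.2°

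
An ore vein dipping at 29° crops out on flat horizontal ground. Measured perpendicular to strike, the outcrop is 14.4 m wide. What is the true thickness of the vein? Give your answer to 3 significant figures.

6.98 m

True thickness t = w · sin(dip) = 14.4 × sin 29°
t = 14.4 × 0.4848 = 6.981 m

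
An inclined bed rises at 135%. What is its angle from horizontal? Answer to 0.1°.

53.5°

tan θ = 135/100 = 1.3500
θ = arctan(1.3500) = 53.47°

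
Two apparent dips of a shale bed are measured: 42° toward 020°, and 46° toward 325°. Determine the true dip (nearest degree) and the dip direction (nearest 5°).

true dip 48°, dip direction 345°

The two traces are lines in the plane: v₁ = (sin 20°·cos 42°, cos 20°·cos 42°, −sin 42°), v₂ = (sin 325°·cos 46°, cos 325°·cos 46°, −sin 46°).
The plane normal is n = v₁ × v₂ ∝ (-0.122, 0.449, 0.423).
True dip = arccos(n_z / |n|) = arccos(0.6723) = 47.8°.
Dip direction = atan2(-0.122, 0.449) = 345° (azimuth of n's horizontal projection).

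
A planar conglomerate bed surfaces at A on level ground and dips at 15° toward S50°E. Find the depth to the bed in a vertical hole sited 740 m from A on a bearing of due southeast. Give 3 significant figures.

198 m

The hole lies 5° from the dip direction, so the down-dip offset is 740 × cos 5° = 737.18 m.
Depth = down-dip offset × tan(dip) = 737.18 × tan 15° = 737.18 × 0.2679
Depth = 197.53 m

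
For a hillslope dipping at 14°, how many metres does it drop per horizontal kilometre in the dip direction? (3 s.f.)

drop per km = 1000 × tan 14° = 1000 × 0.2493

249 m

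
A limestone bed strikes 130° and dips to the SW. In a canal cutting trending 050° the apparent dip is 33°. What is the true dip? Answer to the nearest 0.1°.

The section is 80° from the strike.
tan(true dip) = tan 33° / sin 80° = 0.6594
true dip = arctan 0.6594 = 33.40°

33.4°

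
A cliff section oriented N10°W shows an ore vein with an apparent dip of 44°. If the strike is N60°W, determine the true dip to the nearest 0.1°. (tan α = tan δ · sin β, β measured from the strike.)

β = acute angle between strike N60°W and section N10°W = 50°.
tan(true dip) = tan 44° / sin 50° = 1.2606
true dip = arctan 1.2606 = 51.58°

51.6°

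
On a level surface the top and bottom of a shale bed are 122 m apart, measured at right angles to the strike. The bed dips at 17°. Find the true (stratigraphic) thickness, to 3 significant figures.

True thickness t = w · sin(dip) = 122 × sin 17°
t = 122 × 0.2924 = 35.669 m

35.7 m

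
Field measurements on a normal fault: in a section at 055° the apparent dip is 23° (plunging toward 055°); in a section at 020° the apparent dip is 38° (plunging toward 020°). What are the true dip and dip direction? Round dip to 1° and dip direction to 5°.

true dip 41°, dip direction 355°

Each apparent-dip line lies in the plane. As unit vectors (x east, y north, z up), v₁ plunges 23°→055° and v₂ plunges 38°→020°.
Cross product v₁ × v₂ gives the pole to the plane: n ∝ (-0.036, 0.359, 0.416).
Dip δ = arctan(|n_h|/n_z) = arctan(0.361/0.416) = 40.9°.
Dip direction = atan2(-0.036, 0.359) = 354° (azimuth of n's horizontal projection).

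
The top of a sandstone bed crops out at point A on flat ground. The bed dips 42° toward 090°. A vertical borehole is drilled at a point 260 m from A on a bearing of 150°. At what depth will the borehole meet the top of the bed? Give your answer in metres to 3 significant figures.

The hole lies 60° from the dip direction, so the down-dip offset is 260 × cos 60° = 130.00 m.
Depth = down-dip offset × tan(dip) = 130.00 × tan 42° = 130.00 × 0.9004
Depth = 117.05 m

117 m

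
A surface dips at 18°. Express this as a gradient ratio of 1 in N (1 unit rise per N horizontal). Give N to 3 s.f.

1 : N means tan θ = 1/N, so N = 1/tan 18° = 1/0.3249

1 in 3.08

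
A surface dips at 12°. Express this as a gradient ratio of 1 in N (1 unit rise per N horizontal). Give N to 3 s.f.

1 : N means tan θ = 1/N, so N = 1/tan 12° = 1/0.2126

1 in 4.70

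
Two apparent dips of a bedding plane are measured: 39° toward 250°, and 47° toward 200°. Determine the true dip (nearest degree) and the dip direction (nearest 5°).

true dip 47°, dip direction 210°

Each apparent-dip line lies in the plane. As unit vectors (x east, y north, z up), v₁ plunges 39°→250° and v₂ plunges 47°→200°.
n = v₁ × v₂ = (-0.209, -0.387, 0.406) (taken with n_z > 0).
Dip δ = arctan(|n_h|/n_z) = arctan(0.440/0.406) = 47.3°.
Dip direction = atan2(-0.209, -0.387) = 208° (azimuth of n's horizontal projection).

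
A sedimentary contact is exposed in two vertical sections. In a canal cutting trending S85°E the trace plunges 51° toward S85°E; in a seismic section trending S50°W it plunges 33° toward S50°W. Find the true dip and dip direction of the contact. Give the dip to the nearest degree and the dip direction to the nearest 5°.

The two traces are lines in the plane: v₁ = (sin 95°·cos 51°, cos 95°·cos 51°, −sin 51°), v₂ = (sin 230°·cos 33°, cos 230°·cos 33°, −sin 33°).
Cross product v₁ × v₂ gives the pole to the plane: n ∝ (0.389, -0.841, 0.373).
Dip δ = arctan(|n_h|/n_z) = arctan(0.926/0.373) = 68.1°.
The horizontal component of n points toward azimuth atan2(n_x, n_y) = 155°, the dip direction.

true dip 68°, dip direction 155°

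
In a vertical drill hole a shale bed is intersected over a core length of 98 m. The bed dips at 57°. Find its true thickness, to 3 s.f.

53.4 m

True thickness t = h · cos(dip) = 98 × cos 57°
t = 98 × 0.5446 = 53.375 m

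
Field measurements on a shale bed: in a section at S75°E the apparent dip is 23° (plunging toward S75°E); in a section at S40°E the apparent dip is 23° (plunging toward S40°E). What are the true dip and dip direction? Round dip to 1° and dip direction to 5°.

The two traces are lines in the plane: v₁ = (sin 105°·cos 23°, cos 105°·cos 23°, −sin 23°), v₂ = (sin 140°·cos 23°, cos 140°·cos 23°, −sin 23°).
The plane normal is n = v₁ × v₂ ∝ (0.182, -0.116, 0.486).
True dip = arccos(n_z / |n|) = arccos(0.9136) = 24.0°.
Dip direction = atan2(0.182, -0.116) = 123° (azimuth of n's horizontal projection).

true dip 24°, dip direction 125°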